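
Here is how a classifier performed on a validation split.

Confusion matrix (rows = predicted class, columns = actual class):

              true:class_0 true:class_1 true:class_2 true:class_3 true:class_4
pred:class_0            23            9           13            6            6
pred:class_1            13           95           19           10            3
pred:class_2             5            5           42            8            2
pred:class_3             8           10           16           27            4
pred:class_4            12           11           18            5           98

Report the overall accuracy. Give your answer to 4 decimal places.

0.6090

Accuracy = trace / total = (23+95+42+27+98=285) / 468 = 285/468 = 0.6090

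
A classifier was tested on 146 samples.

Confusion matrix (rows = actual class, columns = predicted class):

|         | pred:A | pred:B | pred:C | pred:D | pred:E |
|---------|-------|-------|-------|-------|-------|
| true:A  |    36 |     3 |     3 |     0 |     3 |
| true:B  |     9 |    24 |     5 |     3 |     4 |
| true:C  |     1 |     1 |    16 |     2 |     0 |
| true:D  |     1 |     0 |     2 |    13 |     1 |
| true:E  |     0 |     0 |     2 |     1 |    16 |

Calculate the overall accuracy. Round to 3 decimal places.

Accuracy = trace / total = (36+24+16+13+16=105) / 146 = 105/146 = 0.719

0.719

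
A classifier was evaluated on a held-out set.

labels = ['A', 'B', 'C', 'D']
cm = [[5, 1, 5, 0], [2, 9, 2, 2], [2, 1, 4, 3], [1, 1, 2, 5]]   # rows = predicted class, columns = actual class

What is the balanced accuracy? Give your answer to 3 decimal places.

0.514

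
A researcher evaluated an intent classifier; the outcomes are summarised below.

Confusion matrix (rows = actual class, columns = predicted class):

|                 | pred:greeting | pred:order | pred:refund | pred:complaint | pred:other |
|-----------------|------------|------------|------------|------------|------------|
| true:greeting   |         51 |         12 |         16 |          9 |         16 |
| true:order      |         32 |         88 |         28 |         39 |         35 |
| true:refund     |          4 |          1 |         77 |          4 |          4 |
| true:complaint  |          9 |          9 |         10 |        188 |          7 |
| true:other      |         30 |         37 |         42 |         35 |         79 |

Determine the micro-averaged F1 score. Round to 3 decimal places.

Micro-averaging pools counts across classes: ΣTP=483, ΣFP=379, ΣFN=379.
Micro-F1 score = 2·TP/(2·TP+FP+FN) on pooled counts = 0.560 (equals overall accuracy in single-label multiclass).

0.560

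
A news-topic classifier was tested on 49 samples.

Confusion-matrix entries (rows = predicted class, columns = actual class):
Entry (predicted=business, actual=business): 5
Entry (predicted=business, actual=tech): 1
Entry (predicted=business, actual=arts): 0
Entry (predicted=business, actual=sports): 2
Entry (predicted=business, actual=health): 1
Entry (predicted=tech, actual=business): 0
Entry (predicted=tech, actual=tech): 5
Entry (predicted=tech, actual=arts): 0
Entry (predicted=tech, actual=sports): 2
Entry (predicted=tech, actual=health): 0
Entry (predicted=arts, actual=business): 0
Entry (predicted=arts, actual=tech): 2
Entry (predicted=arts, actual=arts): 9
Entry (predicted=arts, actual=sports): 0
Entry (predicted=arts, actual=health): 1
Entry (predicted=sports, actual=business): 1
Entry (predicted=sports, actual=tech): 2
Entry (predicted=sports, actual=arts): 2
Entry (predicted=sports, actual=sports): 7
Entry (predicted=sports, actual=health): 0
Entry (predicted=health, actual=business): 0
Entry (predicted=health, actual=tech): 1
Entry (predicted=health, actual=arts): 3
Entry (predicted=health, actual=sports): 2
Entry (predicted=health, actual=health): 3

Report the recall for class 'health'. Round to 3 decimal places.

0.600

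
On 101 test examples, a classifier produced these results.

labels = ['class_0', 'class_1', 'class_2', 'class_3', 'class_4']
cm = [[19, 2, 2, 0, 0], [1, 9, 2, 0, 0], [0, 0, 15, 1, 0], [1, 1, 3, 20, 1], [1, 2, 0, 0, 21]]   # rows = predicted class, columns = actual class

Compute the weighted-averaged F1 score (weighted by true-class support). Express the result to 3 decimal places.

0.828

Per-class F1 score (2·TP/(2·TP+FP+FN)):
  class_0: TP=19, FP=2+2+0+0=4, FN=1+0+1+1=3 → 38/45 = 0.8444
  class_1: TP=9, FP=1+2+0+0=3, FN=2+0+1+2=5 → 18/26 = 0.6923
  class_2: TP=15, FP=0+0+1+0=1, FN=2+2+3+0=7 → 30/38 = 0.7895
  class_3: TP=20, FP=1+1+3+1=6, FN=0+0+1+0=1 → 40/47 = 0.8511
  class_4: TP=21, FP=1+2+0+0=3, FN=0+0+0+1=1 → 42/46 = 0.9130
Weighted-F1 score = Σ (supportᵢ/N)·F1 scoreᵢ with N=101: (22/101)·0.8444 + (14/101)·0.6923 + (22/101)·0.7895 + (21/101)·0.8511 + (22/101)·0.9130 = 0.828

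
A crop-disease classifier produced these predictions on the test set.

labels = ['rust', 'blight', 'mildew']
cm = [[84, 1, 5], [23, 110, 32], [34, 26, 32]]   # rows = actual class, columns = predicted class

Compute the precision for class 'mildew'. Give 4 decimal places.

Treat 'mildew' as positive and all other classes as negative.
precision = TP/(TP+FP).
mildew: TP=32, FP=5+32=37 → 32/69 = 0.46377

0.4638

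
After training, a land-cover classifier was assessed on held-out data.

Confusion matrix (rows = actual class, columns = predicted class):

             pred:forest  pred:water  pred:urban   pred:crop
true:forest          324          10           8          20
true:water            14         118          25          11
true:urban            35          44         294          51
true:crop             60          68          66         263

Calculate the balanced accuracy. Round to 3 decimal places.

0.717

Balanced accuracy = mean of per-class recall.
  forest: recall = 324/362 = 0.8950
  water: recall = 118/168 = 0.7024
  urban: recall = 294/424 = 0.6934
  crop: recall = 263/457 = 0.5755
Mean = (0.8950 + 0.7024 + 0.6934 + 0.5755) / 4 = 0.717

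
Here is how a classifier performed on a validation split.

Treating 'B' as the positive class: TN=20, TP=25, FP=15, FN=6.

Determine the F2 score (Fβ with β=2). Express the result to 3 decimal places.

0.762

Fβ = (1+β²)·TP / ((1+β²)·TP + β²·FN + FP), with β²=4
= 5·25 / (5·25 + 4·6 + 15) = 0.762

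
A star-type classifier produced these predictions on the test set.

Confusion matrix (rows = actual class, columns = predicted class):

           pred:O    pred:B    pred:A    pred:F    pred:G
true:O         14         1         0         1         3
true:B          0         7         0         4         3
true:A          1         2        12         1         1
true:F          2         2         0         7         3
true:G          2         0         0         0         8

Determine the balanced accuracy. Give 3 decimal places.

Balanced accuracy = mean of per-class recall.
  O: recall = 14/19 = 0.7368
  B: recall = 7/14 = 0.5000
  A: recall = 12/17 = 0.7059
  F: recall = 7/14 = 0.5000
  G: recall = 8/10 = 0.8000
Mean = (0.7368 + 0.5000 + 0.7059 + 0.5000 + 0.8000) / 5 = 0.649

0.649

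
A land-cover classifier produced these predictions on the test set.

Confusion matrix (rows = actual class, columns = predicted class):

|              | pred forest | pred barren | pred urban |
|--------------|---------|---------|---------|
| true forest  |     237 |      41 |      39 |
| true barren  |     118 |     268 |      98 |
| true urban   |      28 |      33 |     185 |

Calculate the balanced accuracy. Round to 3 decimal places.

0.684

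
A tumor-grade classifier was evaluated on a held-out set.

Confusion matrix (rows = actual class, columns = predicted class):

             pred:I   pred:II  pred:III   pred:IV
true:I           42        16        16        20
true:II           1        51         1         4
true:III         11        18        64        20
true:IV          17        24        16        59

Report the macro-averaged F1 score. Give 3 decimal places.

0.568

Per-class F1 score (2·TP/(2·TP+FP+FN)):
  I: TP=42, FP=1+11+17=29, FN=16+16+20=52 → 84/165 = 0.5091
  II: TP=51, FP=16+18+24=58, FN=1+1+4=6 → 102/166 = 0.6145
  III: TP=64, FP=16+1+16=33, FN=11+18+20=49 → 128/210 = 0.6095
  IV: TP=59, FP=20+4+20=44, FN=17+24+16=57 → 118/219 = 0.5388
Macro-F1 score = mean = (0.5091 + 0.6145 + 0.6095 + 0.5388) / 4 = 0.568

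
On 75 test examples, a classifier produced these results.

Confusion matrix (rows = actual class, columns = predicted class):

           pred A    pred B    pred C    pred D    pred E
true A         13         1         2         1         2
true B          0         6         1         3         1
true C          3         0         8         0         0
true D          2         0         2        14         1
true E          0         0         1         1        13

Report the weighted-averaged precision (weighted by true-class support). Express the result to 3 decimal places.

Per-class precision (TP/(TP+FP)):
  A: TP=13, FP=0+3+2+0=5 → 13/18 = 0.7222
  B: TP=6, FP=1+0+0+0=1 → 6/7 = 0.8571
  C: TP=8, FP=2+1+2+1=6 → 8/14 = 0.5714
  D: TP=14, FP=1+3+0+1=5 → 14/19 = 0.7368
  E: TP=13, FP=2+1+0+1=4 → 13/17 = 0.7647
Weighted-precision = Σ (supportᵢ/N)·precisionᵢ with N=75: (19/75)·0.7222 + (11/75)·0.8571 + (11/75)·0.5714 + (19/75)·0.7368 + (15/75)·0.7647 = 0.732

0.732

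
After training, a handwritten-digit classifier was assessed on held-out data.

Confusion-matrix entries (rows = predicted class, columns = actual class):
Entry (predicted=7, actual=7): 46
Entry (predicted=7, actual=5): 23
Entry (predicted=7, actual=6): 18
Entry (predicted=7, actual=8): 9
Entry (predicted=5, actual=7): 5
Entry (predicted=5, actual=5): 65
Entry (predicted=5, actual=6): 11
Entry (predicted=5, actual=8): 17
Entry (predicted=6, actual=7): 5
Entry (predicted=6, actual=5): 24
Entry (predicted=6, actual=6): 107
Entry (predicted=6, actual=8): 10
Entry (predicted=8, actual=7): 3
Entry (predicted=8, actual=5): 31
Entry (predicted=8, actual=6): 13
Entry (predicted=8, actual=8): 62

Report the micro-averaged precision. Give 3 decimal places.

0.624

Micro-averaging pools counts across classes: ΣTP=280, ΣFP=169, ΣFN=169.
Micro-precision = TP/(TP+FP) on pooled counts = 0.624 (equals overall accuracy in single-label multiclass).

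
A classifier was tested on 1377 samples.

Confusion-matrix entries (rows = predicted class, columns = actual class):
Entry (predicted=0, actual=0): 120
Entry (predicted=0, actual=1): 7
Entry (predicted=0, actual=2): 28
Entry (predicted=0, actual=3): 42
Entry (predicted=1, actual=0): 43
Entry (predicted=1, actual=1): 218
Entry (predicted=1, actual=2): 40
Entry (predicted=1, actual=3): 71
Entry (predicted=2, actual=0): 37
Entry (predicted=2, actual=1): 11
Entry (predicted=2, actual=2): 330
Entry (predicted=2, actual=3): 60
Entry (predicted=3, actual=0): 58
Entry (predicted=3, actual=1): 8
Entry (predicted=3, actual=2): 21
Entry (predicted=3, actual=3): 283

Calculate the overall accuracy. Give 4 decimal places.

Accuracy = trace / total = (120+218+330+283=951) / 1377 = 951/1377 = 0.6906

0.6906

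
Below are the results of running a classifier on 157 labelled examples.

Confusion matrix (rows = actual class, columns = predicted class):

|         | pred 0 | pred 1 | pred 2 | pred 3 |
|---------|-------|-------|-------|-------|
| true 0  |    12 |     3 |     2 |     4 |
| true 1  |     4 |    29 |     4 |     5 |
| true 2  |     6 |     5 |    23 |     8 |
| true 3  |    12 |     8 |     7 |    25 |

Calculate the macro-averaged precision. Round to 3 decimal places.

0.558

Per-class precision (TP/(TP+FP)):
  0: TP=12, FP=4+6+12=22 → 12/34 = 0.3529
  1: TP=29, FP=3+5+8=16 → 29/45 = 0.6444
  2: TP=23, FP=2+4+7=13 → 23/36 = 0.6389
  3: TP=25, FP=4+5+8=17 → 25/42 = 0.5952
Macro-precision = mean = (0.3529 + 0.6444 + 0.6389 + 0.5952) / 4 = 0.558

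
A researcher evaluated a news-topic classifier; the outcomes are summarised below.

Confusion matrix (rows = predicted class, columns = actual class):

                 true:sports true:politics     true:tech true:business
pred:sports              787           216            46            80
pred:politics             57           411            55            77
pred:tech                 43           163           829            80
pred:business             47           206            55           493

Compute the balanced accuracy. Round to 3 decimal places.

Balanced accuracy = mean of per-class recall.
  sports: recall = 787/934 = 0.8426
  politics: recall = 411/996 = 0.4127
  tech: recall = 829/985 = 0.8416
  business: recall = 493/730 = 0.6753
Mean = (0.8426 + 0.4127 + 0.8416 + 0.6753) / 4 = 0.693

0.693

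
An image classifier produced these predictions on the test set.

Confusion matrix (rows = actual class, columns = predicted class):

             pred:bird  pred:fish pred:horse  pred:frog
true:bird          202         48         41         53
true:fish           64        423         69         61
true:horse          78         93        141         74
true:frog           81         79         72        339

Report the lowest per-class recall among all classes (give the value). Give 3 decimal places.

0.365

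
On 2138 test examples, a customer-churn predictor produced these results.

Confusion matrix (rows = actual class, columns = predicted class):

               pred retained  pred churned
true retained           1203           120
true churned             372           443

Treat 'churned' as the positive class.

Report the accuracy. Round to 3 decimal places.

0.770

Accuracy = (TP+TN)/N = (443+1203)/2138 = 0.770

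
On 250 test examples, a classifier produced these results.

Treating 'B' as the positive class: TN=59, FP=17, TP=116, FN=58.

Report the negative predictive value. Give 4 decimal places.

0.5043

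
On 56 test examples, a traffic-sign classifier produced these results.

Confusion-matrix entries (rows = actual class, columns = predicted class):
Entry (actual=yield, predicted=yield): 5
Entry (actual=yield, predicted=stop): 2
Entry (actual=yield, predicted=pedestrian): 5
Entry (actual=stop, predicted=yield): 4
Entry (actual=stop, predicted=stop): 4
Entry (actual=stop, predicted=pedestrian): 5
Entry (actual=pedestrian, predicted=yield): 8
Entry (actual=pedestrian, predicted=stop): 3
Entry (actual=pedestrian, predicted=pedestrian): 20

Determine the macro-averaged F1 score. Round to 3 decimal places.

0.455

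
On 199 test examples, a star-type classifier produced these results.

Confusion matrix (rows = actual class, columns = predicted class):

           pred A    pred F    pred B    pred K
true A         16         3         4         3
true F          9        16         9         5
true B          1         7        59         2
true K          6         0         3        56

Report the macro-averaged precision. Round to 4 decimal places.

Per-class precision (TP/(TP+FP)):
  A: TP=16, FP=9+1+6=16 → 16/32 = 0.50000
  F: TP=16, FP=3+7+0=10 → 16/26 = 0.61538
  B: TP=59, FP=4+9+3=16 → 59/75 = 0.78667
  K: TP=56, FP=3+5+2=10 → 56/66 = 0.84848
Macro-precision = mean = (0.50000 + 0.61538 + 0.78667 + 0.84848) / 4 = 0.6876

0.6876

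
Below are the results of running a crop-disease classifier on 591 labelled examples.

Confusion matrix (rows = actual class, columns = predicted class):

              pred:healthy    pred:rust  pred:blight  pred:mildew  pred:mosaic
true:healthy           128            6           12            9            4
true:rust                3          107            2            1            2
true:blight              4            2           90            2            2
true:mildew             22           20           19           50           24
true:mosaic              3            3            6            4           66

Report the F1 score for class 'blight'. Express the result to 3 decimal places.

One-vs-rest for 'blight': TP = diagonal; FP = other classes predicted 'blight'; FN = 'blight' predicted as other.
F1 score = 2·TP/(2·TP+FP+FN).
blight: TP=90, FP=12+2+19+6=39, FN=4+2+2+2=10 → 180/229 = 0.7860

0.786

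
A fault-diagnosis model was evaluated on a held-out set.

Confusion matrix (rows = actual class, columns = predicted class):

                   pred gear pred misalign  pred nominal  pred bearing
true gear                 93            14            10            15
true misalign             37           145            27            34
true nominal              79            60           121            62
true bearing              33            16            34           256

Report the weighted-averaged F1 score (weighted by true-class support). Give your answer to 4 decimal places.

Per-class F1 score (2·TP/(2·TP+FP+FN)):
  gear: TP=93, FP=37+79+33=149, FN=14+10+15=39 → 186/374 = 0.49733
  misalign: TP=145, FP=14+60+16=90, FN=37+27+34=98 → 290/478 = 0.60669
  nominal: TP=121, FP=10+27+34=71, FN=79+60+62=201 → 242/514 = 0.47082
  bearing: TP=256, FP=15+34+62=111, FN=33+16+34=83 → 512/706 = 0.72521
Weighted-F1 score = Σ (supportᵢ/N)·F1 scoreᵢ with N=1036: (132/1036)·0.49733 + (243/1036)·0.60669 + (322/1036)·0.47082 + (339/1036)·0.72521 = 0.5893

0.5893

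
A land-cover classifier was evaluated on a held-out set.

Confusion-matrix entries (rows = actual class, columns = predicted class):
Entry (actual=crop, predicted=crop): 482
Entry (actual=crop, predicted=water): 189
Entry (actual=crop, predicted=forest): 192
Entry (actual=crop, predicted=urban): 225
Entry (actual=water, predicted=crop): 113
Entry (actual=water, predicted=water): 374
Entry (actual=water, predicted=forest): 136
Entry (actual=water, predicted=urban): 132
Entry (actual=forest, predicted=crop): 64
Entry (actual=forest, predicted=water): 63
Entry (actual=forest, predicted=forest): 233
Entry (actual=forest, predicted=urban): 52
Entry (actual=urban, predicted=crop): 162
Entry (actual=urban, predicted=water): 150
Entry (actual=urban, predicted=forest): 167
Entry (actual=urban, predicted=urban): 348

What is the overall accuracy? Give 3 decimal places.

0.466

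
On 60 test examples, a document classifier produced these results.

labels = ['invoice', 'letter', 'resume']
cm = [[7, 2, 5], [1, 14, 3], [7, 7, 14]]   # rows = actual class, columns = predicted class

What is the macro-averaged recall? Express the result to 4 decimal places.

Per-class recall (TP/(TP+FN)):
  invoice: TP=7, FN=2+5=7 → 7/14 = 0.50000
  letter: TP=14, FN=1+3=4 → 14/18 = 0.77778
  resume: TP=14, FN=7+7=14 → 14/28 = 0.50000
Macro-recall = mean = (0.50000 + 0.77778 + 0.50000) / 3 = 0.5926

0.5926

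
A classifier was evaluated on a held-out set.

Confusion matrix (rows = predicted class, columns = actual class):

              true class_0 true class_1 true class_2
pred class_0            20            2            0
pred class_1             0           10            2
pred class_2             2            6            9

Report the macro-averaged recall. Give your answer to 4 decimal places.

Per-class recall (TP/(TP+FN)):
  class_0: TP=20, FN=0+2=2 → 20/22 = 0.90909
  class_1: TP=10, FN=2+6=8 → 10/18 = 0.55556
  class_2: TP=9, FN=0+2=2 → 9/11 = 0.81818
Macro-recall = mean = (0.90909 + 0.55556 + 0.81818) / 3 = 0.7609

0.7609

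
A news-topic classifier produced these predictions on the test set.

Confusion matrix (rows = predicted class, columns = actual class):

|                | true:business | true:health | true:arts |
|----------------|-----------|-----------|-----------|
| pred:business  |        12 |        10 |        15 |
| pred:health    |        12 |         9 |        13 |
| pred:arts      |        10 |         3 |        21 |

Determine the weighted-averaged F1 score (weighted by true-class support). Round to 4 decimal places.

0.4129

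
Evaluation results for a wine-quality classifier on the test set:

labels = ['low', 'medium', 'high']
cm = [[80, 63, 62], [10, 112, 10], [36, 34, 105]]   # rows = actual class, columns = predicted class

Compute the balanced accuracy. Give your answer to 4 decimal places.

Balanced accuracy = mean of per-class recall.
  low: recall = 80/205 = 0.39024
  medium: recall = 112/132 = 0.84848
  high: recall = 105/175 = 0.60000
Mean = (0.39024 + 0.84848 + 0.60000) / 3 = 0.6129

0.6129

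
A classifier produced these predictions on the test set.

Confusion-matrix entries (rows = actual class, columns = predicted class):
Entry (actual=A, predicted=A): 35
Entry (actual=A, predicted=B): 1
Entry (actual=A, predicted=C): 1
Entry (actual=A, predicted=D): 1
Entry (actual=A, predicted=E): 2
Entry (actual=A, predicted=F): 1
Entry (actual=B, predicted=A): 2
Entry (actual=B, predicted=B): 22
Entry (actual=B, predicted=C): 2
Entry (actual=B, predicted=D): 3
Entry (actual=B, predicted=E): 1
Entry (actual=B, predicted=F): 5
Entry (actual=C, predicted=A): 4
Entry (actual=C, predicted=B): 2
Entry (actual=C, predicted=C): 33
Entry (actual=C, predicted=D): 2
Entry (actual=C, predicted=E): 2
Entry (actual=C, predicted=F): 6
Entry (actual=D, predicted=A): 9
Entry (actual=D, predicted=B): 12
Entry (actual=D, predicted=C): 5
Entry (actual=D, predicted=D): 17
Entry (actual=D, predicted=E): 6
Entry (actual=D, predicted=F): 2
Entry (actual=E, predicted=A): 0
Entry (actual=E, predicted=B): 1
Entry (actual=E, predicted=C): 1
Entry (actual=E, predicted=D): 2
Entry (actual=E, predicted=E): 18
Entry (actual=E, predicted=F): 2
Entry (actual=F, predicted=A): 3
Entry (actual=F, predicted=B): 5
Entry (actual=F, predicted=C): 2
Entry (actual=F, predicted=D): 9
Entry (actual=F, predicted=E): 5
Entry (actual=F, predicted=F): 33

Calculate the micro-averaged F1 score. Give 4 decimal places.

0.6148

Micro-averaging pools counts across classes: ΣTP=158, ΣFP=99, ΣFN=99.
Micro-F1 score = 2·TP/(2·TP+FP+FN) on pooled counts = 0.6148 (equals overall accuracy in single-label multiclass).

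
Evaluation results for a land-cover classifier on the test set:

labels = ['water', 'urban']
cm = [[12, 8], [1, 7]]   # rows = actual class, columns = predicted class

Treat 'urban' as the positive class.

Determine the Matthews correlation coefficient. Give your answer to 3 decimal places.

0.430

MCC = (TP·TN − FP·FN) / √((TP+FP)(TP+FN)(TN+FP)(TN+FN))
Numerator = 7·12 − 8·1 = 76
Denominator = √(15·8·20·13) = √31200 = 176.6352
MCC = 76 / 176.6352 = 0.430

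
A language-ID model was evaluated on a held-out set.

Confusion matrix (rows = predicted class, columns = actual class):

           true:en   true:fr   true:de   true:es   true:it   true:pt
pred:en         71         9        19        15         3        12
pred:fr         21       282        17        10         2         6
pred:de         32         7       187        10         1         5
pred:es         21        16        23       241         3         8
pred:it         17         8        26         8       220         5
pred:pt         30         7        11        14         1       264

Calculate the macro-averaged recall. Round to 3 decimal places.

Per-class recall (TP/(TP+FN)):
  en: TP=71, FN=21+32+21+17+30=121 → 71/192 = 0.3698
  fr: TP=282, FN=9+7+16+8+7=47 → 282/329 = 0.8571
  de: TP=187, FN=19+17+23+26+11=96 → 187/283 = 0.6608
  es: TP=241, FN=15+10+10+8+14=57 → 241/298 = 0.8087
  it: TP=220, FN=3+2+1+3+1=10 → 220/230 = 0.9565
  pt: TP=264, FN=12+6+5+8+5=36 → 264/300 = 0.8800
Macro-recall = mean = (0.3698 + 0.8571 + 0.6608 + 0.8087 + 0.9565 + 0.8800) / 6 = 0.755

0.755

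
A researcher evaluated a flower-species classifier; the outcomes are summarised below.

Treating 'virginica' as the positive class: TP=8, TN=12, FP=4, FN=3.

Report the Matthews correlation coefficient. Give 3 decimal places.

MCC = (TP·TN − FP·FN) / √((TP+FP)(TP+FN)(TN+FP)(TN+FN))
Numerator = 8·12 − 4·3 = 84
Denominator = √(12·11·16·15) = √31680 = 177.9888
MCC = 84 / 177.9888 = 0.472

0.472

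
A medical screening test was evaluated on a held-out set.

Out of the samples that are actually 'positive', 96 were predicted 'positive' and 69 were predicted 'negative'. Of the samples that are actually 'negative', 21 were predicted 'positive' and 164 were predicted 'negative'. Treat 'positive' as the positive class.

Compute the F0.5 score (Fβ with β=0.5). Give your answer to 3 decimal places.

0.758

Fβ = (1+β²)·TP / ((1+β²)·TP + β²·FN + FP), with β²=1/4
= 1.25·96 / (1.25·96 + 0.25·69 + 21) = 0.758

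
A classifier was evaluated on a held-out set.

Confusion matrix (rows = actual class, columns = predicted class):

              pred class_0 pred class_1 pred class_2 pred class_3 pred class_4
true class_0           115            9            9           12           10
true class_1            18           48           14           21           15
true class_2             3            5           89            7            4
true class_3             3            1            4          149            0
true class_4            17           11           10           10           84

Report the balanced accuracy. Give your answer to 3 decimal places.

Balanced accuracy = mean of per-class recall.
  class_0: recall = 115/155 = 0.7419
  class_1: recall = 48/116 = 0.4138
  class_2: recall = 89/108 = 0.8241
  class_3: recall = 149/157 = 0.9490
  class_4: recall = 84/132 = 0.6364
Mean = (0.7419 + 0.4138 + 0.8241 + 0.9490 + 0.6364) / 5 = 0.713

0.713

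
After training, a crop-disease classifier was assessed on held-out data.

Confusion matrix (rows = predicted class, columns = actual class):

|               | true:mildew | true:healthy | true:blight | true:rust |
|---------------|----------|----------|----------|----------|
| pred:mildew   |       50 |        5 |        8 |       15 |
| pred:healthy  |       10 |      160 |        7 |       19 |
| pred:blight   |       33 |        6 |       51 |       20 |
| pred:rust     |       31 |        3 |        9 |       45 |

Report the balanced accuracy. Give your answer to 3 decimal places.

0.614

Balanced accuracy = mean of per-class recall.
  mildew: recall = 50/124 = 0.4032
  healthy: recall = 160/174 = 0.9195
  blight: recall = 51/75 = 0.6800
  rust: recall = 45/99 = 0.4545
Mean = (0.4032 + 0.9195 + 0.6800 + 0.4545) / 4 = 0.614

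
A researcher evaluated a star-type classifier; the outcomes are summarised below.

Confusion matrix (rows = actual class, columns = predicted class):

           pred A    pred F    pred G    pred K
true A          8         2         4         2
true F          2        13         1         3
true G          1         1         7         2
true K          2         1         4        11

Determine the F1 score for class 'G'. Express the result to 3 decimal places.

0.519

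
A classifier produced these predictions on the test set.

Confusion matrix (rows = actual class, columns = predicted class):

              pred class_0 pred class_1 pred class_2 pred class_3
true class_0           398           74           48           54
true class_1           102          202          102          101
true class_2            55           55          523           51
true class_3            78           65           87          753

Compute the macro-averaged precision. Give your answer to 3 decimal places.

0.653

Per-class precision (TP/(TP+FP)):
  class_0: TP=398, FP=102+55+78=235 → 398/633 = 0.6288
  class_1: TP=202, FP=74+55+65=194 → 202/396 = 0.5101
  class_2: TP=523, FP=48+102+87=237 → 523/760 = 0.6882
  class_3: TP=753, FP=54+101+51=206 → 753/959 = 0.7852
Macro-precision = mean = (0.6288 + 0.5101 + 0.6882 + 0.7852) / 4 = 0.653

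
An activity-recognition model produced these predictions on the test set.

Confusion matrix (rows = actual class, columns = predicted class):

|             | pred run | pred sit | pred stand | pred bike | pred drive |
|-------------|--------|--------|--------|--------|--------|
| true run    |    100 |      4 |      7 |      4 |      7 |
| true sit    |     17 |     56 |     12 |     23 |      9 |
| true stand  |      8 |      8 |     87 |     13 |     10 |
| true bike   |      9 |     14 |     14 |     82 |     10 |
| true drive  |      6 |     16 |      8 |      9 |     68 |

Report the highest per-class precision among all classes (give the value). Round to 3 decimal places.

0.714

Per-class precision (TP/(TP+FP)):
  run: TP=100, FP=17+8+9+6=40 → 100/140 = 0.7143
  sit: TP=56, FP=4+8+14+16=42 → 56/98 = 0.5714
  stand: TP=87, FP=7+12+14+8=41 → 87/128 = 0.6797
  bike: TP=82, FP=4+23+13+9=49 → 82/131 = 0.6260
  drive: TP=68, FP=7+9+10+10=36 → 68/104 = 0.6538
Highest is class 'run' with precision = 0.714.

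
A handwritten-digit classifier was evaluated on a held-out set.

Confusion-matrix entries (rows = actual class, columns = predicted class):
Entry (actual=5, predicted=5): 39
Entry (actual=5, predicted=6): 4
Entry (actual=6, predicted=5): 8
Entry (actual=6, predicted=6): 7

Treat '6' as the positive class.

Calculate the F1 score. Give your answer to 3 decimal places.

0.538

Precision = TP/(TP+FP) = 7/11 = 0.6364
Recall = TP/(TP+FN) = 7/15 = 0.4667
F1 = 2·TP/(2·TP+FP+FN) = 14/26 = 0.538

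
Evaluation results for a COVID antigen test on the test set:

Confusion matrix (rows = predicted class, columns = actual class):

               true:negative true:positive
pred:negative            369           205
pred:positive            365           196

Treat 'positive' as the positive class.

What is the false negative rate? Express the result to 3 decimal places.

0.511

FNR = FN/(FN+TP) = 205/(205+196) = 0.511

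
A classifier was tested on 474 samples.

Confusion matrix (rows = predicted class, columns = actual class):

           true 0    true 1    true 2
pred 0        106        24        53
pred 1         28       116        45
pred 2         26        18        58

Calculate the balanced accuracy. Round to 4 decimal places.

Balanced accuracy = mean of per-class recall.
  0: recall = 106/160 = 0.66250
  1: recall = 116/158 = 0.73418
  2: recall = 58/156 = 0.37179
Mean = (0.66250 + 0.73418 + 0.37179) / 3 = 0.5895

0.5895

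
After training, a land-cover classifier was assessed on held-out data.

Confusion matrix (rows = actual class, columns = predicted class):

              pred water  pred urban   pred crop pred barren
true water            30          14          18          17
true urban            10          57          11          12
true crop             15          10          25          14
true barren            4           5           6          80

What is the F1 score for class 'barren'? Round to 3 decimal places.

Take TP from the diagonal, FP from the rest of the 'barren' prediction marginal, FN from the rest of the 'barren' actual marginal.
F1 score = 2·TP/(2·TP+FP+FN).
barren: TP=80, FP=17+12+14=43, FN=4+5+6=15 → 160/218 = 0.7339

0.734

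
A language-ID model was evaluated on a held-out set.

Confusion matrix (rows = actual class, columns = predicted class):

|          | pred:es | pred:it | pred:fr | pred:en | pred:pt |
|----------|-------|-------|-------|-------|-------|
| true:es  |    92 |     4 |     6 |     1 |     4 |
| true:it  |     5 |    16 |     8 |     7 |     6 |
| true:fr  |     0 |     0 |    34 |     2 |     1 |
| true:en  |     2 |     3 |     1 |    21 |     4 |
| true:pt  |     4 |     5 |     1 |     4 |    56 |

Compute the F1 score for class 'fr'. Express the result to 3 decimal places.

0.782

F1 score = 2·TP/(2·TP+FP+FN).
fr: TP=34, FP=6+8+1+1=16, FN=0+0+2+1=3 → 68/87 = 0.7816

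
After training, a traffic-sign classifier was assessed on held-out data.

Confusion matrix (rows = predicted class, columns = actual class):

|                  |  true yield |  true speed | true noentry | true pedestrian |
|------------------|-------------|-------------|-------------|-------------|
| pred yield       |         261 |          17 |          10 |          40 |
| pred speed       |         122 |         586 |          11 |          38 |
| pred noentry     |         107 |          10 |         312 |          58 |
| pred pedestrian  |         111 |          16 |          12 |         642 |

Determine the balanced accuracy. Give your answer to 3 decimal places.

0.774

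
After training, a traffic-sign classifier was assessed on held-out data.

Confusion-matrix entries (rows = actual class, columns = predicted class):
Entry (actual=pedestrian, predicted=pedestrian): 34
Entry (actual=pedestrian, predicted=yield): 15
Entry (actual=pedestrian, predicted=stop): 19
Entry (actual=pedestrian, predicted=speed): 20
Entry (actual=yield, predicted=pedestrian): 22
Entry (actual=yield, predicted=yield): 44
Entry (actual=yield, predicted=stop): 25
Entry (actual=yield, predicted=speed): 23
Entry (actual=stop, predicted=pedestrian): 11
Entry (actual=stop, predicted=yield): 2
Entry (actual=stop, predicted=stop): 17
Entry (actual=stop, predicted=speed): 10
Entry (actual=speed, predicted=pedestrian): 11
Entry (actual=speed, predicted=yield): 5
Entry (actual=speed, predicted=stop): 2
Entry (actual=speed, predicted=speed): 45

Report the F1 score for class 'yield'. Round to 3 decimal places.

0.489

Treat 'yield' as positive and all other classes as negative.
F1 score = 2·TP/(2·TP+FP+FN).
yield: TP=44, FP=15+2+5=22, FN=22+25+23=70 → 88/180 = 0.4889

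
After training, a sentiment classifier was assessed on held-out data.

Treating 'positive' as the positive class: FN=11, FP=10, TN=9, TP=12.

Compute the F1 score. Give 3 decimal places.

0.533

Precision = TP/(TP+FP) = 12/22 = 0.5455
Recall = TP/(TP+FN) = 12/23 = 0.5217
F1 = 2·TP/(2·TP+FP+FN) = 24/45 = 0.533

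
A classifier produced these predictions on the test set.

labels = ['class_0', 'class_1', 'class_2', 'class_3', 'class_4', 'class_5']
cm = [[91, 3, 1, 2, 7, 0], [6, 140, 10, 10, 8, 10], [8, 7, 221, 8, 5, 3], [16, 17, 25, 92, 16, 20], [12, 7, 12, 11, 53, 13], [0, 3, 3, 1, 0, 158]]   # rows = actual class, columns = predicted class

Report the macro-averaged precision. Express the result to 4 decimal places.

0.7333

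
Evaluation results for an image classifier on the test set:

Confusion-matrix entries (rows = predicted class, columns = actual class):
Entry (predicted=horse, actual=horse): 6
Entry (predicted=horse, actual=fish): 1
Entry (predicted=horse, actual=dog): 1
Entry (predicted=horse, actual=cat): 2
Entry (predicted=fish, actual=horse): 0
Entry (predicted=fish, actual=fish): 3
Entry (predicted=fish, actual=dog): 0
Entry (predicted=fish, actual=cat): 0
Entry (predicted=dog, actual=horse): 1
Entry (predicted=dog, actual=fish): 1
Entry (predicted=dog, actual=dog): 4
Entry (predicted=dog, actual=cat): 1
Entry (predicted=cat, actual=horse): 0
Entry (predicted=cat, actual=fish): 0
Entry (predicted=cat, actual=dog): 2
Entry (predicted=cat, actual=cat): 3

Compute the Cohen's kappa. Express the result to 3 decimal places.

0.512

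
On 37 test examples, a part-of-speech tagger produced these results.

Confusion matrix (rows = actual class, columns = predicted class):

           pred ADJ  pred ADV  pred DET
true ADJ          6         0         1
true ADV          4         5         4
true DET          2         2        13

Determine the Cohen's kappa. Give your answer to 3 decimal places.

0.458

Observed agreement pₒ = trace/N = 24/37 = 0.6486
Expected agreement pₑ = Σ (rowᵢ·colᵢ)/N² = (7·12 + 13·7 + 17·18)/37² = 0.3514
κ = (pₒ − pₑ)/(1 − pₑ) = (0.6486 − 0.3514)/(1 − 0.3514) = 0.458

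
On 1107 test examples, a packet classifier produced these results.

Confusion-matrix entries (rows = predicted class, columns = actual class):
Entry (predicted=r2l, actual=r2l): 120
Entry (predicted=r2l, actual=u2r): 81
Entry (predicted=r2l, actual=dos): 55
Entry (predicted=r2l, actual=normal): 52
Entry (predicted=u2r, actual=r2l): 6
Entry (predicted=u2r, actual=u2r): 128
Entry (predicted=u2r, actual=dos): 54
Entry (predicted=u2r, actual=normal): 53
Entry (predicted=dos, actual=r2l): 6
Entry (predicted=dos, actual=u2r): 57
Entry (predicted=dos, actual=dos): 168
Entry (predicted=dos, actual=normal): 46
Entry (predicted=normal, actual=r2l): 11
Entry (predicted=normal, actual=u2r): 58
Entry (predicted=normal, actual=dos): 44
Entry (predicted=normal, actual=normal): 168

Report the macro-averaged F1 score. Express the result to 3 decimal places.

Per-class F1 score (2·TP/(2·TP+FP+FN)):
  r2l: TP=120, FP=81+55+52=188, FN=6+6+11=23 → 240/451 = 0.5322
  u2r: TP=128, FP=6+54+53=113, FN=81+57+58=196 → 256/565 = 0.4531
  dos: TP=168, FP=6+57+46=109, FN=55+54+44=153 → 336/598 = 0.5619
  normal: TP=168, FP=11+58+44=113, FN=52+53+46=151 → 336/600 = 0.5600
Macro-F1 score = mean = (0.5322 + 0.4531 + 0.5619 + 0.5600) / 4 = 0.527

0.527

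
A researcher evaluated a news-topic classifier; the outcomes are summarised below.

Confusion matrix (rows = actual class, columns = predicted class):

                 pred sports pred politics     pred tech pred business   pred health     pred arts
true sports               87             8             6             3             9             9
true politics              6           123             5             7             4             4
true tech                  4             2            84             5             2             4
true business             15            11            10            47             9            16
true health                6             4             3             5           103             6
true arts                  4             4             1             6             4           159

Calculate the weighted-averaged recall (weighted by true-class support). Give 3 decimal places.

0.768

Per-class recall (TP/(TP+FN)):
  sports: TP=87, FN=8+6+3+9+9=35 → 87/122 = 0.7131
  politics: TP=123, FN=6+5+7+4+4=26 → 123/149 = 0.8255
  tech: TP=84, FN=4+2+5+2+4=17 → 84/101 = 0.8317
  business: TP=47, FN=15+11+10+9+16=61 → 47/108 = 0.4352
  health: TP=103, FN=6+4+3+5+6=24 → 103/127 = 0.8110
  arts: TP=159, FN=4+4+1+6+4=19 → 159/178 = 0.8933
Weighted-recall = Σ (supportᵢ/N)·recallᵢ with N=785: (122/785)·0.7131 + (149/785)·0.8255 + (101/785)·0.8317 + (108/785)·0.4352 + (127/785)·0.8110 + (178/785)·0.8933 = 0.768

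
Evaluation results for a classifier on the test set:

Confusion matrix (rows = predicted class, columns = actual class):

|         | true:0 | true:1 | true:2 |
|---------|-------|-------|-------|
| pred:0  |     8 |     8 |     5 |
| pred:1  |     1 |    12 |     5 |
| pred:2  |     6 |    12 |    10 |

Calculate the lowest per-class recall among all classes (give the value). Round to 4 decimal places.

Per-class recall (TP/(TP+FN)):
  0: TP=8, FN=1+6=7 → 8/15 = 0.53333
  1: TP=12, FN=8+12=20 → 12/32 = 0.37500
  2: TP=10, FN=5+5=10 → 10/20 = 0.50000
Lowest is class '1' with recall = 0.3750.

0.3750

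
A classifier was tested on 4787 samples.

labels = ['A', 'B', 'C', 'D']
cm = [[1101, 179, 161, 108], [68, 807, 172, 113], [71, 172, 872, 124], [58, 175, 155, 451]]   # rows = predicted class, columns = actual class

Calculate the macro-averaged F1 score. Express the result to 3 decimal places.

0.661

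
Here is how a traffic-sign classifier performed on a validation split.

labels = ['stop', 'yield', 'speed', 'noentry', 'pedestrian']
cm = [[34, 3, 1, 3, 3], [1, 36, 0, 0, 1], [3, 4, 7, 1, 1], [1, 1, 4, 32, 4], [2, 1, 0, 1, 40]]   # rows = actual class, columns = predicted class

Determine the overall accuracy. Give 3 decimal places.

Accuracy = trace / total = (34+36+7+32+40=149) / 184 = 149/184 = 0.810

0.810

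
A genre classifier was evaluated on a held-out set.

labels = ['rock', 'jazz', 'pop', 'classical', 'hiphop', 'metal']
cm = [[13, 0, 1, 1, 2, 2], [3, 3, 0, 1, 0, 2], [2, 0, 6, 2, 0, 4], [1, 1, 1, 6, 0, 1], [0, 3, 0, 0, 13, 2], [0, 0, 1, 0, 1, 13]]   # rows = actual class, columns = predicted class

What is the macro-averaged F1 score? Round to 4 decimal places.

0.6021

Per-class F1 score (2·TP/(2·TP+FP+FN)):
  rock: TP=13, FP=3+2+1+0+0=6, FN=0+1+1+2+2=6 → 26/38 = 0.68421
  jazz: TP=3, FP=0+0+1+3+0=4, FN=3+0+1+0+2=6 → 6/16 = 0.37500
  pop: TP=6, FP=1+0+1+0+1=3, FN=2+0+2+0+4=8 → 12/23 = 0.52174
  classical: TP=6, FP=1+1+2+0+0=4, FN=1+1+1+0+1=4 → 12/20 = 0.60000
  hiphop: TP=13, FP=2+0+0+0+1=3, FN=0+3+0+0+2=5 → 26/34 = 0.76471
  metal: TP=13, FP=2+2+4+1+2=11, FN=0+0+1+0+1=2 → 26/39 = 0.66667
Macro-F1 score = mean = (0.68421 + 0.37500 + 0.52174 + 0.60000 + 0.76471 + 0.66667) / 6 = 0.6021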